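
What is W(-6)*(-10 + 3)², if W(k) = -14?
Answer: -686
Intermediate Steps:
W(-6)*(-10 + 3)² = -14*(-10 + 3)² = -14*(-7)² = -14*49 = -686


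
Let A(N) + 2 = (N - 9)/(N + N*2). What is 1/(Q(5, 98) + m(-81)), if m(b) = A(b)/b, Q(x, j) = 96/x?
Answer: 10935/210172 ≈ 0.052029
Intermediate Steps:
A(N) = -2 + (-9 + N)/(3*N) (A(N) = -2 + (N - 9)/(N + N*2) = -2 + (-9 + N)/(N + 2*N) = -2 + (-9 + N)/((3*N)) = -2 + (-9 + N)*(1/(3*N)) = -2 + (-9 + N)/(3*N))
m(b) = (-5/3 - 3/b)/b
1/(Q(5, 98) + m(-81)) = 1/(96/5 + (1/3)*(-9 - 5*(-81))/(-81)**2) = 1/(96*(1/5) + (1/3)*(1/6561)*(-9 + 405)) = 1/(96/5 + (1/3)*(1/6561)*396) = 1/(96/5 + 44/2187) = 1/(210172/10935) = 10935/210172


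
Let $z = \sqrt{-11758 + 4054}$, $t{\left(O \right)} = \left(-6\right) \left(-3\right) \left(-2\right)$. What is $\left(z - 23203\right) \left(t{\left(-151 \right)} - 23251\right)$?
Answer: $540328261 - 139722 i \sqrt{214} \approx 5.4033 \cdot 10^{8} - 2.044 \cdot 10^{6} i$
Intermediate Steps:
$t{\left(O \right)} = -36$ ($t{\left(O \right)} = 18 \left(-2\right) = -36$)
$z = 6 i \sqrt{214}$ ($z = \sqrt{-7704} = 6 i \sqrt{214} \approx 87.772 i$)
$\left(z - 23203\right) \left(t{\left(-151 \right)} - 23251\right) = \left(6 i \sqrt{214} - 23203\right) \left(-36 - 23251\right) = \left(-23203 + 6 i \sqrt{214}\right) \left(-23287\right) = 540328261 - 139722 i \sqrt{214}$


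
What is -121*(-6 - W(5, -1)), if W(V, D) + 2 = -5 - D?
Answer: 0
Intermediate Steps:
W(V, D) = -7 - D (W(V, D) = -2 + (-5 - D) = -7 - D)
-121*(-6 - W(5, -1)) = -121*(-6 - (-7 - 1*(-1))) = -121*(-6 - (-7 + 1)) = -121*(-6 - 1*(-6)) = -121*(-6 + 6) = -121*0 = 0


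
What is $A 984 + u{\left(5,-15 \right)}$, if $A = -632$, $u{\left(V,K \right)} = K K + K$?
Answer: $-621678$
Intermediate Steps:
$u{\left(V,K \right)} = K + K^{2}$ ($u{\left(V,K \right)} = K^{2} + K = K + K^{2}$)
$A 984 + u{\left(5,-15 \right)} = \left(-632\right) 984 - 15 \left(1 - 15\right) = -621888 - -210 = -621888 + 210 = -621678$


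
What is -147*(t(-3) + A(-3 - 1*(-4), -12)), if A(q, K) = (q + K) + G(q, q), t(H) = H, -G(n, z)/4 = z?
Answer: 2646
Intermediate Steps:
G(n, z) = -4*z
A(q, K) = K - 3*q (A(q, K) = (q + K) - 4*q = (K + q) - 4*q = K - 3*q)
-147*(t(-3) + A(-3 - 1*(-4), -12)) = -147*(-3 + (-12 - 3*(-3 - 1*(-4)))) = -147*(-3 + (-12 - 3*(-3 + 4))) = -147*(-3 + (-12 - 3*1)) = -147*(-3 + (-12 - 3)) = -147*(-3 - 15) = -147*(-18) = 2646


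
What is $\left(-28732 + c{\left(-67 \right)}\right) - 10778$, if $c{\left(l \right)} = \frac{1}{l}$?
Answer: $- \frac{2647171}{67} \approx -39510.0$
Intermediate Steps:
$\left(-28732 + c{\left(-67 \right)}\right) - 10778 = \left(-28732 + \frac{1}{-67}\right) - 10778 = \left(-28732 - \frac{1}{67}\right) - 10778 = - \frac{1925045}{67} - 10778 = - \frac{2647171}{67}$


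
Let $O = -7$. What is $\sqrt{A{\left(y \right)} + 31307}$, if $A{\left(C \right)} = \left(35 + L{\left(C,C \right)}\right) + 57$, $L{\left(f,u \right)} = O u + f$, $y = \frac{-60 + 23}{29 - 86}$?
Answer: $\frac{\sqrt{11333633}}{19} \approx 177.19$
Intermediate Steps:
$y = \frac{37}{57}$ ($y = - \frac{37}{-57} = \left(-37\right) \left(- \frac{1}{57}\right) = \frac{37}{57} \approx 0.64912$)
$L{\left(f,u \right)} = f - 7 u$ ($L{\left(f,u \right)} = - 7 u + f = f - 7 u$)
$A{\left(C \right)} = 92 - 6 C$ ($A{\left(C \right)} = \left(35 + \left(C - 7 C\right)\right) + 57 = \left(35 - 6 C\right) + 57 = 92 - 6 C$)
$\sqrt{A{\left(y \right)} + 31307} = \sqrt{\left(92 - \frac{74}{19}\right) + 31307} = \sqrt{\frac{1674}{19} + 31307} = \sqrt{\frac{596507}{19}} = \frac{\sqrt{11333633}}{19}$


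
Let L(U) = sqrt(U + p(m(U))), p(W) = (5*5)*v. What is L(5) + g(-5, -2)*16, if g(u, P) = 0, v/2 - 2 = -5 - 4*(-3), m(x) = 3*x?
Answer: sqrt(455) ≈ 21.331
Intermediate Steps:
v = 18 (v = 4 + 2*(-5 - 4*(-3)) = 4 + 2*(-5 + 12) = 4 + 2*7 = 4 + 14 = 18)
p(W) = 450 (p(W) = (5*5)*18 = 25*18 = 450)
L(U) = sqrt(450 + U) (L(U) = sqrt(U + 450) = sqrt(450 + U))
L(5) + g(-5, -2)*16 = sqrt(450 + 5) + 0*16 = sqrt(455) + 0 = sqrt(455)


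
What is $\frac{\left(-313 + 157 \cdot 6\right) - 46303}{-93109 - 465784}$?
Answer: $\frac{45674}{558893} \approx 0.081722$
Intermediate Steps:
$\frac{\left(-313 + 157 \cdot 6\right) - 46303}{-93109 - 465784} = \frac{\left(-313 + 942\right) - 46303}{-558893} = \left(629 - 46303\right) \left(- \frac{1}{558893}\right) = \left(-45674\right) \left(- \frac{1}{558893}\right) = \frac{45674}{558893}$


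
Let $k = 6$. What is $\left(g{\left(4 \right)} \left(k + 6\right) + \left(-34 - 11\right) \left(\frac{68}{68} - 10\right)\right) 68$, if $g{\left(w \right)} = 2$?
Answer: $29172$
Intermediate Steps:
$\left(g{\left(4 \right)} \left(k + 6\right) + \left(-34 - 11\right) \left(\frac{68}{68} - 10\right)\right) 68 = \left(2 \left(6 + 6\right) + \left(-34 - 11\right) \left(\frac{68}{68} - 10\right)\right) 68 = \left(2 \cdot 12 - 45 \left(68 \cdot \frac{1}{68} - 10\right)\right) 68 = \left(24 - 45 \left(1 - 10\right)\right) 68 = \left(24 - -405\right) 68 = \left(24 + 405\right) 68 = 429 \cdot 68 = 29172$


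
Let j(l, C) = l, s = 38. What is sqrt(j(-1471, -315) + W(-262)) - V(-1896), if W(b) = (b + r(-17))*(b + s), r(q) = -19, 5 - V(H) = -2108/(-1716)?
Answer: -1618/429 + sqrt(61473) ≈ 244.17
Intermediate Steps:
V(H) = 1618/429 (V(H) = 5 - (-2108)/(-1716) = 5 - (-2108)*(-1)/1716 = 5 - 1*527/429 = 5 - 527/429 = 1618/429)
W(b) = (-19 + b)*(38 + b) (W(b) = (b - 19)*(b + 38) = (-19 + b)*(38 + b))
sqrt(j(-1471, -315) + W(-262)) - V(-1896) = sqrt(-1471 + (-722 + (-262)**2 + 19*(-262))) - 1*1618/429 = sqrt(-1471 + (-722 + 68644 - 4978)) - 1618/429 = sqrt(-1471 + 62944) - 1618/429 = sqrt(61473) - 1618/429 = -1618/429 + sqrt(61473)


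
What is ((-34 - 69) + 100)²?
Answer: 9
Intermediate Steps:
((-34 - 69) + 100)² = (-103 + 100)² = (-3)² = 9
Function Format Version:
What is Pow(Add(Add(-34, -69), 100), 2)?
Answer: 9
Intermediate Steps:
Pow(Add(Add(-34, -69), 100), 2) = Pow(Add(-103, 100), 2) = Pow(-3, 2) = 9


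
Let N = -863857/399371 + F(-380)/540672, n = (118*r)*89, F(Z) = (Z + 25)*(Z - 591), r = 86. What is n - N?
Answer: 195021100870225013/215928717312 ≈ 9.0317e+5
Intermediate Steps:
F(Z) = (-591 + Z)*(25 + Z) (F(Z) = (25 + Z)*(-591 + Z) = (-591 + Z)*(25 + Z))
n = 903172 (n = (118*86)*89 = 10148*89 = 903172)
N = -329398111349/215928717312 (N = -863857/399371 + (-14775 + (-380)² - 566*(-380))/540672 = -863857*1/399371 + (-14775 + 144400 + 215080)*(1/540672) = -863857/399371 + 344705*(1/540672) = -863857/399371 + 344705/540672 = -329398111349/215928717312 ≈ -1.5255)
n - N = 903172 - 1*(-329398111349/215928717312) = 903172 + 329398111349/215928717312 = 195021100870225013/215928717312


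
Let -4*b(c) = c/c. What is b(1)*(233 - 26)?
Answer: -207/4 ≈ -51.750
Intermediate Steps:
b(c) = -¼ (b(c) = -c/(4*c) = -¼*1 = -¼)
b(1)*(233 - 26) = -(233 - 26)/4 = -¼*207 = -207/4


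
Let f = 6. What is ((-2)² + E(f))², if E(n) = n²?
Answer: 1600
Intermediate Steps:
((-2)² + E(f))² = ((-2)² + 6²)² = (4 + 36)² = 40² = 1600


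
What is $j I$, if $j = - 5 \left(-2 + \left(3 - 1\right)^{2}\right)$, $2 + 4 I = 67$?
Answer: $- \frac{325}{2} \approx -162.5$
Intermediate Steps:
$I = \frac{65}{4}$ ($I = - \frac{1}{2} + \frac{1}{4} \cdot 67 = - \frac{1}{2} + \frac{67}{4} = \frac{65}{4} \approx 16.25$)
$j = -10$ ($j = - 5 \left(-2 + 2^{2}\right) = - 5 \left(-2 + 4\right) = \left(-5\right) 2 = -10$)
$j I = \left(-10\right) \frac{65}{4} = - \frac{325}{2}$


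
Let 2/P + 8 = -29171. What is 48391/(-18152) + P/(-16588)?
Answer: -5855568092307/2196488441576 ≈ -2.6659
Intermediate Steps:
P = -2/29179 (P = 2/(-8 - 29171) = 2/(-29179) = 2*(-1/29179) = -2/29179 ≈ -6.8542e-5)
48391/(-18152) + P/(-16588) = 48391/(-18152) - 2/29179/(-16588) = 48391*(-1/18152) - 2/29179*(-1/16588) = -48391/18152 + 1/242010626 = -5855568092307/2196488441576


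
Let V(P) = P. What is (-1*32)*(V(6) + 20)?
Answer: -832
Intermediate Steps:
(-1*32)*(V(6) + 20) = (-1*32)*(6 + 20) = -32*26 = -832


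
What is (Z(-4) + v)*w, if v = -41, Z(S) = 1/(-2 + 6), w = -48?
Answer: 1956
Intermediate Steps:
Z(S) = ¼ (Z(S) = 1/4 = ¼)
(Z(-4) + v)*w = (¼ - 41)*(-48) = -163/4*(-48) = 1956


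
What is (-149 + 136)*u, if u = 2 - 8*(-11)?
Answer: -1170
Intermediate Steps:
u = 90 (u = 2 + 88 = 90)
(-149 + 136)*u = (-149 + 136)*90 = -13*90 = -1170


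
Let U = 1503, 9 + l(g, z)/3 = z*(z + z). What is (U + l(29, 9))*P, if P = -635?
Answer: -1245870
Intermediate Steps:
l(g, z) = -27 + 6*z² (l(g, z) = -27 + 3*(z*(z + z)) = -27 + 3*(z*(2*z)) = -27 + 3*(2*z²) = -27 + 6*z²)
(U + l(29, 9))*P = (1503 + (-27 + 6*9²))*(-635) = (1503 + (-27 + 6*81))*(-635) = (1503 + (-27 + 486))*(-635) = (1503 + 459)*(-635) = 1962*(-635) = -1245870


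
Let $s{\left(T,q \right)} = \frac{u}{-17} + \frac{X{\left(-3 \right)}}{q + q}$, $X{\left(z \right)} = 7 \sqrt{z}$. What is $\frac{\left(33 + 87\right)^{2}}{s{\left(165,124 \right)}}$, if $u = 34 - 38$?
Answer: $\frac{60224716800}{1026547} - \frac{7224537600 i \sqrt{3}}{1026547} \approx 58667.0 - 12190.0 i$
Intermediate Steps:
$u = -4$
$s{\left(T,q \right)} = \frac{4}{17} + \frac{7 i \sqrt{3}}{2 q}$ ($s{\left(T,q \right)} = - \frac{4}{-17} + \frac{7 \sqrt{-3}}{q + q} = \left(-4\right) \left(- \frac{1}{17}\right) + \frac{7 i \sqrt{3}}{2 q} = \frac{4}{17} + 7 i \sqrt{3} \frac{1}{2 q} = \frac{4}{17} + \frac{7 i \sqrt{3}}{2 q}$)
$\frac{\left(33 + 87\right)^{2}}{s{\left(165,124 \right)}} = \frac{\left(33 + 87\right)^{2}}{\frac{1}{34} \cdot \frac{1}{124} \left(8 \cdot 124 + 119 i \sqrt{3}\right)} = \frac{120^{2}}{\frac{1}{34} \cdot \frac{1}{124} \left(992 + 119 i \sqrt{3}\right)} = \frac{14400}{\frac{4}{17} + \frac{7 i \sqrt{3}}{248}}$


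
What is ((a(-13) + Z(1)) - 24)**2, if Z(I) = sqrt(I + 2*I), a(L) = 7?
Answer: (17 - sqrt(3))**2 ≈ 233.11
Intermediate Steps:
Z(I) = sqrt(3)*sqrt(I) (Z(I) = sqrt(3*I) = sqrt(3)*sqrt(I))
((a(-13) + Z(1)) - 24)**2 = ((7 + sqrt(3)*sqrt(1)) - 24)**2 = ((7 + sqrt(3)*1) - 24)**2 = ((7 + sqrt(3)) - 24)**2 = (-17 + sqrt(3))**2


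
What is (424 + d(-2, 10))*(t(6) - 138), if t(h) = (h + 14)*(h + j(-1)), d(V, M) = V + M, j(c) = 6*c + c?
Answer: -68256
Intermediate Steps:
j(c) = 7*c
d(V, M) = M + V
t(h) = (-7 + h)*(14 + h) (t(h) = (h + 14)*(h + 7*(-1)) = (14 + h)*(h - 7) = (14 + h)*(-7 + h) = (-7 + h)*(14 + h))
(424 + d(-2, 10))*(t(6) - 138) = (424 + (10 - 2))*((-98 + 6**2 + 7*6) - 138) = (424 + 8)*((-98 + 36 + 42) - 138) = 432*(-20 - 138) = 432*(-158) = -68256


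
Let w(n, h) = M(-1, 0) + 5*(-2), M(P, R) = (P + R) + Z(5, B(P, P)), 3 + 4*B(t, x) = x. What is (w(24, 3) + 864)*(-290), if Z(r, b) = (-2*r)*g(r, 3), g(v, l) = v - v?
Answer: -247370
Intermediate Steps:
g(v, l) = 0
B(t, x) = -3/4 + x/4
Z(r, b) = 0 (Z(r, b) = -2*r*0 = 0)
M(P, R) = P + R (M(P, R) = (P + R) + 0 = P + R)
w(n, h) = -11 (w(n, h) = (-1 + 0) + 5*(-2) = -1 - 10 = -11)
(w(24, 3) + 864)*(-290) = (-11 + 864)*(-290) = 853*(-290) = -247370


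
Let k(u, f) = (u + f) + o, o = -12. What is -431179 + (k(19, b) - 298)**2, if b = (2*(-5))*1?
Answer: -340578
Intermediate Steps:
b = -10 (b = -10*1 = -10)
k(u, f) = -12 + f + u (k(u, f) = (u + f) - 12 = (f + u) - 12 = -12 + f + u)
-431179 + (k(19, b) - 298)**2 = -431179 + ((-12 - 10 + 19) - 298)**2 = -431179 + (-3 - 298)**2 = -431179 + (-301)**2 = -431179 + 90601 = -340578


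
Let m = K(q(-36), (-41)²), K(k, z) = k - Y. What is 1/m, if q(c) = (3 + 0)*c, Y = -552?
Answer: 1/444 ≈ 0.0022523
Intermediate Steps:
q(c) = 3*c
K(k, z) = 552 + k (K(k, z) = k - 1*(-552) = k + 552 = 552 + k)
m = 444 (m = 552 + 3*(-36) = 552 - 108 = 444)
1/m = 1/444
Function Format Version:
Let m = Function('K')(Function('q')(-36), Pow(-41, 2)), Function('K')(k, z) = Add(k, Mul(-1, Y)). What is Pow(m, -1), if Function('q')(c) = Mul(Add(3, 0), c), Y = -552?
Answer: Rational(1, 444) ≈ 0.0022523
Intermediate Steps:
Function('q')(c) = Mul(3, c)
Function('K')(k, z) = Add(552, k) (Function('K')(k, z) = Add(k, Mul(-1, -552)) = Add(k, 552) = Add(552, k))
m = 444 (m = Add(552, Mul(3, -36)) = Add(552, -108) = 444)
Pow(m, -1) = Pow(444, -1) = Rational(1, 444)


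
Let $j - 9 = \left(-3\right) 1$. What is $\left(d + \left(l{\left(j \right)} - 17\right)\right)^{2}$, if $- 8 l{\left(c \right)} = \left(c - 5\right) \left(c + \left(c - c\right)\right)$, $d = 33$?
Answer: $\frac{3721}{16} \approx 232.56$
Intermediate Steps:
$j = 6$ ($j = 9 - 3 = 6$)
$l{\left(c \right)} = - \frac{c \left(-5 + c\right)}{8}$ ($l{\left(c \right)} = - \frac{\left(c - 5\right) \left(c + \left(c - c\right)\right)}{8} = - \frac{\left(-5 + c\right) \left(c + 0\right)}{8} = - \frac{\left(-5 + c\right) c}{8} = - \frac{c \left(-5 + c\right)}{8}$)
$\left(d + \left(l{\left(j \right)} - 17\right)\right)^{2} = \left(33 - \left(17 - \frac{3 \left(5 - 6\right)}{4}\right)\right)^{2} = \left(33 - \left(17 - - \frac{3}{4}\right)\right)^{2} = \left(33 - \frac{71}{4}\right)^{2} = \left(\frac{61}{4}\right)^{2} = \frac{3721}{16}$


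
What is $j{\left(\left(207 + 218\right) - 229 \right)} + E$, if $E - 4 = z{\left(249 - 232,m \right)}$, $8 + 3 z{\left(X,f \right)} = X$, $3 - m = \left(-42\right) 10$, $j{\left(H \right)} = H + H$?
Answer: $399$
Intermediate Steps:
$j{\left(H \right)} = 2 H$
$m = 423$ ($m = 3 - \left(-42\right) 10 = 3 - -420 = 3 + 420 = 423$)
$z{\left(X,f \right)} = - \frac{8}{3} + \frac{X}{3}$
$E = 7$ ($E = 4 - \left(\frac{8}{3} - \frac{249 - 232}{3}\right) = 4 + \left(- \frac{8}{3} + \frac{1}{3} \cdot 17\right) = 4 + \left(- \frac{8}{3} + \frac{17}{3}\right) = 4 + 3 = 7$)
$j{\left(\left(207 + 218\right) - 229 \right)} + E = 2 \left(\left(207 + 218\right) - 229\right) + 7 = 2 \left(425 - 229\right) + 7 = 2 \cdot 196 + 7 = 392 + 7 = 399$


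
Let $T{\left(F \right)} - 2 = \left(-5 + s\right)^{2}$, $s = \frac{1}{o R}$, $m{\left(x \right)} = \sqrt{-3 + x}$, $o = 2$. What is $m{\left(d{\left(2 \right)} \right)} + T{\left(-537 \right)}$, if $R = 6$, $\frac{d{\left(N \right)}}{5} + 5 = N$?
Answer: $\frac{3769}{144} + 3 i \sqrt{2} \approx 26.174 + 4.2426 i$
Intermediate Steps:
$d{\left(N \right)} = -25 + 5 N$
$s = \frac{1}{12}$ ($s = \frac{1}{2 \cdot 6} = \frac{1}{12} \approx 0.083333$)
$T{\left(F \right)} = \frac{3769}{144}$ ($T{\left(F \right)} = 2 + \left(-5 + \frac{1}{12}\right)^{2} = 2 + \left(- \frac{59}{12}\right)^{2} = 2 + \frac{3481}{144} = \frac{3769}{144}$)
$m{\left(d{\left(2 \right)} \right)} + T{\left(-537 \right)} = \sqrt{-3 + \left(-25 + 5 \cdot 2\right)} + \frac{3769}{144} = \sqrt{-3 + \left(-25 + 10\right)} + \frac{3769}{144} = \sqrt{-3 - 15} + \frac{3769}{144} = \sqrt{-18} + \frac{3769}{144} = 3 i \sqrt{2} + \frac{3769}{144} = \frac{3769}{144} + 3 i \sqrt{2}$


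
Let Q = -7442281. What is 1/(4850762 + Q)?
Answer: -1/2591519 ≈ -3.8587e-7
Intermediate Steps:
1/(4850762 + Q) = 1/(4850762 - 7442281) = 1/(-2591519) = -1/2591519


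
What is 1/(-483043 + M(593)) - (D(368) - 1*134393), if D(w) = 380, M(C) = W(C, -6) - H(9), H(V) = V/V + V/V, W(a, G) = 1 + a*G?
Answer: 65210993825/486602 ≈ 1.3401e+5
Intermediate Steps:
W(a, G) = 1 + G*a
H(V) = 2 (H(V) = 1 + 1 = 2)
M(C) = -1 - 6*C (M(C) = (1 - 6*C) - 1*2 = (1 - 6*C) - 2 = -1 - 6*C)
1/(-483043 + M(593)) - (D(368) - 1*134393) = 1/(-483043 + (-1 - 6*593)) - (380 - 1*134393) = 1/(-483043 + (-1 - 3558)) - (380 - 134393) = 1/(-483043 - 3559) - 1*(-134013) = 1/(-486602) + 134013 = -1/486602 + 134013 = 65210993825/486602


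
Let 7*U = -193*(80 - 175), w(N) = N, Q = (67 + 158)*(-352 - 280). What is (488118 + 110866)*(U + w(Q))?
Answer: -585246301960/7 ≈ -8.3607e+10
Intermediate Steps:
Q = -142200 (Q = 225*(-632) = -142200)
U = 18335/7 (U = (-193*(80 - 175))/7 = (-193*(-95))/7 = (⅐)*18335 = 18335/7 ≈ 2619.3)
(488118 + 110866)*(U + w(Q)) = (488118 + 110866)*(18335/7 - 142200) = 598984*(-977065/7) = -585246301960/7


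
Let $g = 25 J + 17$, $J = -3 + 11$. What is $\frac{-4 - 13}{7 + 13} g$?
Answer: $- \frac{3689}{20} \approx -184.45$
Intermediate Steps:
$J = 8$
$g = 217$ ($g = 25 \cdot 8 + 17 = 200 + 17 = 217$)
$\frac{-4 - 13}{7 + 13} g = \frac{-4 - 13}{7 + 13} \cdot 217 = - \frac{17}{20} \cdot 217 = \left(-17\right) \frac{1}{20} \cdot 217 = \left(- \frac{17}{20}\right) 217 = - \frac{3689}{20}$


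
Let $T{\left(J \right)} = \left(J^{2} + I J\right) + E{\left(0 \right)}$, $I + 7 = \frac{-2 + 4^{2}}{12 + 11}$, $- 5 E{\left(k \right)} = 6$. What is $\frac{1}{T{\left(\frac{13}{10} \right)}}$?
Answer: $- \frac{2300}{17983} \approx -0.1279$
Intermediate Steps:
$E{\left(k \right)} = - \frac{6}{5}$ ($E{\left(k \right)} = \left(- \frac{1}{5}\right) 6 = - \frac{6}{5}$)
$I = - \frac{147}{23}$ ($I = -7 + \frac{-2 + 4^{2}}{12 + 11} = -7 + \frac{-2 + 16}{23} = -7 + 14 \cdot \frac{1}{23} = -7 + \frac{14}{23} = - \frac{147}{23} \approx -6.3913$)
$T{\left(J \right)} = - \frac{6}{5} + J^{2} - \frac{147 J}{23}$ ($T{\left(J \right)} = \left(J^{2} - \frac{147 J}{23}\right) - \frac{6}{5} = - \frac{6}{5} + J^{2} - \frac{147 J}{23}$)
$\frac{1}{T{\left(\frac{13}{10} \right)}} = \frac{1}{- \frac{6}{5} + \left(\frac{13}{10}\right)^{2} - \frac{147 \cdot \frac{13}{10}}{23}} = \frac{1}{- \frac{6}{5} + \left(13 \cdot \frac{1}{10}\right)^{2} - \frac{147 \cdot 13 \cdot \frac{1}{10}}{23}} = \frac{1}{- \frac{6}{5} + \left(\frac{13}{10}\right)^{2} - \frac{1911}{230}} = \frac{1}{- \frac{6}{5} + \frac{169}{100} - \frac{1911}{230}} = \frac{1}{- \frac{17983}{2300}} = - \frac{2300}{17983}$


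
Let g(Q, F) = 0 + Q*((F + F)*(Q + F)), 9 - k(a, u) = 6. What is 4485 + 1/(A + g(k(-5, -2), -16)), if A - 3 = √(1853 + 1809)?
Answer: 7002606666/1561339 - √3662/1561339 ≈ 4485.0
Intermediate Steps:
k(a, u) = 3 (k(a, u) = 9 - 1*6 = 9 - 6 = 3)
A = 3 + √3662 (A = 3 + √(1853 + 1809) = 3 + √3662 ≈ 63.514)
g(Q, F) = 2*F*Q*(F + Q) (g(Q, F) = 0 + Q*((2*F)*(F + Q)) = 0 + Q*(2*F*(F + Q)) = 0 + 2*F*Q*(F + Q) = 2*F*Q*(F + Q))
4485 + 1/(A + g(k(-5, -2), -16)) = 4485 + 1/((3 + √3662) + 2*(-16)*3*(-16 + 3)) = 4485 + 1/((3 + √3662) + 2*(-16)*3*(-13)) = 4485 + 1/((3 + √3662) + 1248) = 4485 + 1/(1251 + √3662)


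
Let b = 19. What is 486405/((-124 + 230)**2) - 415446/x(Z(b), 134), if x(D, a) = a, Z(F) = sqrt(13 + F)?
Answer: -2301386493/752812 ≈ -3057.1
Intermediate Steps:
486405/((-124 + 230)**2) - 415446/x(Z(b), 134) = 486405/((-124 + 230)**2) - 415446/134 = 486405/(106**2) - 415446*1/134 = 486405/11236 - 207723/67 = -2301386493/752812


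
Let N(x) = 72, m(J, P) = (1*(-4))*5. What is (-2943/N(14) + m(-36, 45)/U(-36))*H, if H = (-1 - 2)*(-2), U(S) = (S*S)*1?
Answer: -26497/108 ≈ -245.34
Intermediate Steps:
m(J, P) = -20 (m(J, P) = -4*5 = -20)
U(S) = S² (U(S) = S²*1 = S²)
H = 6 (H = -3*(-2) = 6)
(-2943/N(14) + m(-36, 45)/U(-36))*H = (-2943/72 - 20/((-36)²))*6 = (-2943*1/72 - 20/1296)*6 = (-327/8 - 20*1/1296)*6 = (-327/8 - 5/324)*6 = -26497/648*6 = -26497/108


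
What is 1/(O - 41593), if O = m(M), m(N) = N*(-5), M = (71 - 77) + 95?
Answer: -1/42038 ≈ -2.3788e-5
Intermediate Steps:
M = 89 (M = -6 + 95 = 89)
m(N) = -5*N
O = -445 (O = -5*89 = -445)
1/(O - 41593) = 1/(-445 - 41593) = 1/(-42038) = -1/42038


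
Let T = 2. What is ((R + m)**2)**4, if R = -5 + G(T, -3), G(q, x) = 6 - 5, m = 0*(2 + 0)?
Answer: 65536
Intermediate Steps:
m = 0 (m = 0*2 = 0)
G(q, x) = 1
R = -4 (R = -5 + 1 = -4)
((R + m)**2)**4 = ((-4 + 0)**2)**4 = ((-4)**2)**4 = 16**4 = 65536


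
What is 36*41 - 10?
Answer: 1466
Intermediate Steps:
36*41 - 10 = 1476 - 10 = 1466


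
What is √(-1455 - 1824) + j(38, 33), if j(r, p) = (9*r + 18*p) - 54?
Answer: 882 + I*√3279 ≈ 882.0 + 57.263*I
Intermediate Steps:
j(r, p) = -54 + 9*r + 18*p
√(-1455 - 1824) + j(38, 33) = √(-1455 - 1824) + (-54 + 9*38 + 18*33) = √(-3279) + (-54 + 342 + 594) = I*√3279 + 882 = 882 + I*√3279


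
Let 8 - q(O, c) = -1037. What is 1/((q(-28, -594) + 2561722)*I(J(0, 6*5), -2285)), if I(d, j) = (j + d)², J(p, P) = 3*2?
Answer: 1/13310604318047 ≈ 7.5128e-14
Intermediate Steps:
q(O, c) = 1045 (q(O, c) = 8 - 1*(-1037) = 8 + 1037 = 1045)
J(p, P) = 6
I(d, j) = (d + j)²
1/((q(-28, -594) + 2561722)*I(J(0, 6*5), -2285)) = 1/((1045 + 2561722)*((6 - 2285)²)) = 1/(2562767*((-2279)²)) = (1/2562767)/5193841 = (1/2562767)*(1/5193841) = 1/13310604318047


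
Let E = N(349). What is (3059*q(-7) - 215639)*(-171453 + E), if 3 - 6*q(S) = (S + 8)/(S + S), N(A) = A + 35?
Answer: 146485073171/4 ≈ 3.6621e+10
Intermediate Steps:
N(A) = 35 + A
E = 384 (E = 35 + 349 = 384)
q(S) = 1/2 - (8 + S)/(12*S) (q(S) = 1/2 - (S + 8)/(6*(S + S)) = 1/2 - (8 + S)/(6*(2*S)) = 1/2 - (8 + S)*1/(2*S)/6 = 1/2 - (8 + S)/(12*S))
(3059*q(-7) - 215639)*(-171453 + E) = (3059*((1/12)*(-8 + 5*(-7))/(-7)) - 215639)*(-171453 + 384) = (3059*((1/12)*(-1/7)*(-8 - 35)) - 215639)*(-171069) = (3059*((1/12)*(-1/7)*(-43)) - 215639)*(-171069) = (3059*(43/84) - 215639)*(-171069) = (18791/12 - 215639)*(-171069) = -2568877/12*(-171069) = 146485073171/4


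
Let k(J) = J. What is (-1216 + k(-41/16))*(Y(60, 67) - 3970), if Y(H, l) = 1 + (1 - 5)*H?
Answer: 82062873/16 ≈ 5.1289e+6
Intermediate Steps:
Y(H, l) = 1 - 4*H
(-1216 + k(-41/16))*(Y(60, 67) - 3970) = (-1216 - 41/16)*((1 - 4*60) - 3970) = (-1216 - 41*1/16)*((1 - 240) - 3970) = (-1216 - 41/16)*(-239 - 3970) = -19497/16*(-4209) = 82062873/16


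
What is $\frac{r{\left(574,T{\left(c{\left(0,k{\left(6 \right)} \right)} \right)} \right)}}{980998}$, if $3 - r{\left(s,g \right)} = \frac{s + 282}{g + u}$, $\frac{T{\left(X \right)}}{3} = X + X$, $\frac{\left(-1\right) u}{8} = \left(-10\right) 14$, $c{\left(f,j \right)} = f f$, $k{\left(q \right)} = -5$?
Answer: $\frac{313}{137339720} \approx 2.279 \cdot 10^{-6}$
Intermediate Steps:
$c{\left(f,j \right)} = f^{2}$
$u = 1120$ ($u = - 8 \left(\left(-10\right) 14\right) = \left(-8\right) \left(-140\right) = 1120$)
$T{\left(X \right)} = 6 X$ ($T{\left(X \right)} = 3 \left(X + X\right) = 3 \cdot 2 X = 6 X$)
$r{\left(s,g \right)} = 3 - \frac{282 + s}{1120 + g}$ ($r{\left(s,g \right)} = 3 - \frac{s + 282}{g + 1120} = 3 - \frac{282 + s}{1120 + g}$)
$\frac{r{\left(574,T{\left(c{\left(0,k{\left(6 \right)} \right)} \right)} \right)}}{980998} = \frac{\frac{1}{1120 + 6 \cdot 0^{2}} \left(3078 - 574 + 3 \cdot 6 \cdot 0^{2}\right)}{980998} = \frac{3078 - 574 + 3 \cdot 6 \cdot 0}{1120 + 6 \cdot 0} \cdot \frac{1}{980998} = \frac{3078 - 574 + 3 \cdot 0}{1120 + 0} \cdot \frac{1}{980998} = \frac{3078 - 574 + 0}{1120} \cdot \frac{1}{980998} = \frac{1}{1120} \cdot 2504 \cdot \frac{1}{980998} = \frac{313}{140} \cdot \frac{1}{980998} = \frac{313}{137339720}$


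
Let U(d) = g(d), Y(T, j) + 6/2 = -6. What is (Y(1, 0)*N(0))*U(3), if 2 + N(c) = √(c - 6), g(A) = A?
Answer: 54 - 27*I*√6 ≈ 54.0 - 66.136*I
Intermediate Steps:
Y(T, j) = -9 (Y(T, j) = -3 - 6 = -9)
U(d) = d
N(c) = -2 + √(-6 + c) (N(c) = -2 + √(c - 6) = -2 + √(-6 + c))
(Y(1, 0)*N(0))*U(3) = -9*(-2 + √(-6 + 0))*3 = -9*(-2 + √(-6))*3 = -9*(-2 + I*√6)*3 = (18 - 9*I*√6)*3 = 54 - 27*I*√6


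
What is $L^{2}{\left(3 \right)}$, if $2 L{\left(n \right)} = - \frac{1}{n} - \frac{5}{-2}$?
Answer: $\frac{169}{144} \approx 1.1736$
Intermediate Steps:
$L{\left(n \right)} = \frac{5}{4} - \frac{1}{2 n}$ ($L{\left(n \right)} = \frac{- \frac{1}{n} - \frac{5}{-2}}{2} = \frac{- \frac{1}{n} - - \frac{5}{2}}{2} = \frac{- \frac{1}{n} + \frac{5}{2}}{2} = \frac{\frac{5}{2} - \frac{1}{n}}{2} = \frac{5}{4} - \frac{1}{2 n}$)
$L^{2}{\left(3 \right)} = \left(\frac{-2 + 5 \cdot 3}{4 \cdot 3}\right)^{2} = \left(\frac{1}{4} \cdot \frac{1}{3} \left(-2 + 15\right)\right)^{2} = \left(\frac{1}{4} \cdot \frac{1}{3} \cdot 13\right)^{2} = \left(\frac{13}{12}\right)^{2} = \frac{169}{144}$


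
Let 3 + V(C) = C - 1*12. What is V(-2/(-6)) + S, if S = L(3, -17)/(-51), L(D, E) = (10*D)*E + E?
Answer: -13/3 ≈ -4.3333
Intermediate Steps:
L(D, E) = E + 10*D*E (L(D, E) = 10*D*E + E = E + 10*D*E)
S = 31/3 (S = -17*(1 + 10*3)/(-51) = -17*(1 + 30)*(-1/51) = -17*31*(-1/51) = -527*(-1/51) = 31/3 ≈ 10.333)
V(C) = -15 + C (V(C) = -3 + (C - 1*12) = -3 + (C - 12) = -3 + (-12 + C) = -15 + C)
V(-2/(-6)) + S = (-15 - 2/(-6)) + 31/3 = (-15 - 2*(-⅙)) + 31/3 = (-15 + ⅓) + 31/3 = -44/3 + 31/3 = -13/3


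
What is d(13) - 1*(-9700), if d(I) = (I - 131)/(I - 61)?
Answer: 232859/24 ≈ 9702.5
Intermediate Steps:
d(I) = (-131 + I)/(-61 + I)
d(13) - 1*(-9700) = (-131 + 13)/(-61 + 13) - 1*(-9700) = -118/(-48) + 9700 = -1/48*(-118) + 9700 = 59/24 + 9700 = 232859/24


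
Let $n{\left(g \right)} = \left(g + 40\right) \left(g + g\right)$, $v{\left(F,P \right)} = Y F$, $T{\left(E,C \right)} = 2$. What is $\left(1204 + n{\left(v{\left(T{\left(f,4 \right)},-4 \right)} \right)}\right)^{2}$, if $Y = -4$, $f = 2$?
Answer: $478864$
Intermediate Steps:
$v{\left(F,P \right)} = - 4 F$
$n{\left(g \right)} = 2 g \left(40 + g\right)$ ($n{\left(g \right)} = \left(40 + g\right) 2 g = 2 g \left(40 + g\right)$)
$\left(1204 + n{\left(v{\left(T{\left(f,4 \right)},-4 \right)} \right)}\right)^{2} = \left(1204 + 2 \left(\left(-4\right) 2\right) \left(40 - 8\right)\right)^{2} = \left(1204 + 2 \left(-8\right) \left(40 - 8\right)\right)^{2} = \left(1204 + 2 \left(-8\right) 32\right)^{2} = \left(1204 - 512\right)^{2} = 692^{2} = 478864$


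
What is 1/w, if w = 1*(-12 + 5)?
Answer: -1/7 ≈ -0.14286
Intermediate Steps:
w = -7 (w = 1*(-7) = -7)
1/w = 1/(-7) = -1/7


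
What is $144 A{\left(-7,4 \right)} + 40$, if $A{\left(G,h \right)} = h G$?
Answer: $-3992$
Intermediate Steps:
$A{\left(G,h \right)} = G h$
$144 A{\left(-7,4 \right)} + 40 = 144 \left(\left(-7\right) 4\right) + 40 = 144 \left(-28\right) + 40 = -4032 + 40 = -3992$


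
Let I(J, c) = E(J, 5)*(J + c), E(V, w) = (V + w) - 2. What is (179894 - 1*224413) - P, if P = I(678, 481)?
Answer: -833798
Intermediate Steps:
E(V, w) = -2 + V + w
I(J, c) = (3 + J)*(J + c) (I(J, c) = (-2 + J + 5)*(J + c) = (3 + J)*(J + c))
P = 789279 (P = (3 + 678)*(678 + 481) = 681*1159 = 789279)
(179894 - 1*224413) - P = (179894 - 1*224413) - 1*789279 = (179894 - 224413) - 789279 = -44519 - 789279 = -833798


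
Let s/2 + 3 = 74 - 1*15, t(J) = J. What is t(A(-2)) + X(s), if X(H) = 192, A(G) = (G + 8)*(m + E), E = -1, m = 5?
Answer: 216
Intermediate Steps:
A(G) = 32 + 4*G (A(G) = (G + 8)*(5 - 1) = (8 + G)*4 = 32 + 4*G)
s = 112 (s = -6 + 2*(74 - 1*15) = -6 + 2*(74 - 15) = -6 + 2*59 = -6 + 118 = 112)
t(A(-2)) + X(s) = (32 + 4*(-2)) + 192 = (32 - 8) + 192 = 24 + 192 = 216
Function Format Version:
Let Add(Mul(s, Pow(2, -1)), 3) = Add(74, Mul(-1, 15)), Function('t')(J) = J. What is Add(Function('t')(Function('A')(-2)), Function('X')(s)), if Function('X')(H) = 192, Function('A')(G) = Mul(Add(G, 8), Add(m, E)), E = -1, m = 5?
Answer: 216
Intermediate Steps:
Function('A')(G) = Add(32, Mul(4, G)) (Function('A')(G) = Mul(Add(G, 8), Add(5, -1)) = Mul(Add(8, G), 4) = Add(32, Mul(4, G)))
s = 112 (s = Add(-6, Mul(2, Add(74, Mul(-1, 15)))) = Add(-6, Mul(2, Add(74, -15))) = Add(-6, Mul(2, 59)) = Add(-6, 118) = 112)
Add(Function('t')(Function('A')(-2)), Function('X')(s)) = Add(Add(32, Mul(4, -2)), 192) = Add(Add(32, -8), 192) = Add(24, 192) = 216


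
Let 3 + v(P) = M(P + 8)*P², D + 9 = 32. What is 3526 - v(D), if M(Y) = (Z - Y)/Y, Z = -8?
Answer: 130030/31 ≈ 4194.5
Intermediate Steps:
D = 23 (D = -9 + 32 = 23)
M(Y) = (-8 - Y)/Y
v(P) = -3 + P²*(-16 - P)/(8 + P) (v(P) = -3 + ((-8 - (P + 8))/(P + 8))*P² = -3 + ((-8 - (8 + P))/(8 + P))*P² = -3 + ((-8 + (-8 - P))/(8 + P))*P² = -3 + ((-16 - P)/(8 + P))*P² = -3 + P²*(-16 - P)/(8 + P))
3526 - v(D) = 3526 - (-24 - 3*23 + 23²*(-16 - 1*23))/(8 + 23) = 3526 - (-24 - 69 + 529*(-16 - 23))/31 = 3526 - (-24 - 69 + 529*(-39))/31 = 3526 - (-24 - 69 - 20631)/31 = 3526 - (-20724)/31 = 3526 - 1*(-20724/31) = 3526 + 20724/31 = 130030/31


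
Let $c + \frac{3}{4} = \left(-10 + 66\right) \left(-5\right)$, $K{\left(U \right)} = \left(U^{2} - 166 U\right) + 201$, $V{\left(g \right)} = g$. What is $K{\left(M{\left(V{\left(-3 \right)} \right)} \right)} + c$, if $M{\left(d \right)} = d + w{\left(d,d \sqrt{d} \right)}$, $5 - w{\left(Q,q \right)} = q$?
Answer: $- \frac{1739}{4} - 486 i \sqrt{3} \approx -434.75 - 841.78 i$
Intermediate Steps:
$w{\left(Q,q \right)} = 5 - q$
$M{\left(d \right)} = 5 + d - d^{\frac{3}{2}}$ ($M{\left(d \right)} = d - \left(-5 + d \sqrt{d}\right) = d - \left(-5 + d^{\frac{3}{2}}\right) = 5 + d - d^{\frac{3}{2}}$)
$K{\left(U \right)} = 201 + U^{2} - 166 U$
$c = - \frac{1123}{4}$ ($c = - \frac{3}{4} + \left(-10 + 66\right) \left(-5\right) = - \frac{3}{4} + 56 \left(-5\right) = - \frac{3}{4} - 280 = - \frac{1123}{4} \approx -280.75$)
$K{\left(M{\left(V{\left(-3 \right)} \right)} \right)} + c = \left(201 + \left(5 - 3 - \left(-3\right)^{\frac{3}{2}}\right)^{2} - 166 \left(5 - 3 - \left(-3\right)^{\frac{3}{2}}\right)\right) - \frac{1123}{4} = \left(201 + \left(5 - 3 - - 3 i \sqrt{3}\right)^{2} - 166 \left(5 - 3 - - 3 i \sqrt{3}\right)\right) - \frac{1123}{4} = \left(201 + \left(5 - 3 + 3 i \sqrt{3}\right)^{2} - 166 \left(5 - 3 + 3 i \sqrt{3}\right)\right) - \frac{1123}{4} = \left(201 + \left(2 + 3 i \sqrt{3}\right)^{2} - 166 \left(2 + 3 i \sqrt{3}\right)\right) - \frac{1123}{4} = \left(201 + \left(2 + 3 i \sqrt{3}\right)^{2} - \left(332 + 498 i \sqrt{3}\right)\right) - \frac{1123}{4} = \left(-131 + \left(2 + 3 i \sqrt{3}\right)^{2} - 498 i \sqrt{3}\right) - \frac{1123}{4} = - \frac{1647}{4} + \left(2 + 3 i \sqrt{3}\right)^{2} - 498 i \sqrt{3}$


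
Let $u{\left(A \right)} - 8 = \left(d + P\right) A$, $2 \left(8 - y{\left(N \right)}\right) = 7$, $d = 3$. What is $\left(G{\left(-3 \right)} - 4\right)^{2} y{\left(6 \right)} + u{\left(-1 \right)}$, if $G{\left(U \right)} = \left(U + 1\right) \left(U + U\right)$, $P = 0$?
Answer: $293$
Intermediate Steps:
$y{\left(N \right)} = \frac{9}{2}$ ($y{\left(N \right)} = 8 - \frac{7}{2} = \frac{9}{2}$)
$G{\left(U \right)} = 2 U \left(1 + U\right)$ ($G{\left(U \right)} = \left(1 + U\right) 2 U = 2 U \left(1 + U\right)$)
$u{\left(A \right)} = 8 + 3 A$ ($u{\left(A \right)} = 8 + \left(3 + 0\right) A = 8 + 3 A$)
$\left(G{\left(-3 \right)} - 4\right)^{2} y{\left(6 \right)} + u{\left(-1 \right)} = \left(2 \left(-3\right) \left(1 - 3\right) - 4\right)^{2} \cdot \frac{9}{2} + \left(8 + 3 \left(-1\right)\right) = \left(2 \left(-3\right) \left(-2\right) - 4\right)^{2} \cdot \frac{9}{2} + \left(8 - 3\right) = \left(12 - 4\right)^{2} \cdot \frac{9}{2} + 5 = 8^{2} \cdot \frac{9}{2} + 5 = 64 \cdot \frac{9}{2} + 5 = 288 + 5 = 293$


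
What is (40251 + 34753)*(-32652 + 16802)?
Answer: -1188813400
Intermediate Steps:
(40251 + 34753)*(-32652 + 16802) = 75004*(-15850) = -1188813400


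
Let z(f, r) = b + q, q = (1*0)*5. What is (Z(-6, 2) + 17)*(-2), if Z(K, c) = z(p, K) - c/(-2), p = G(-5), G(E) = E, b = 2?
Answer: -40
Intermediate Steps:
q = 0 (q = 0*5 = 0)
p = -5
z(f, r) = 2 (z(f, r) = 2 + 0 = 2)
Z(K, c) = 2 + c/2 (Z(K, c) = 2 - c/(-2) = 2 - c*(-1)/2 = 2 - (-1)*c/2 = 2 + c/2)
(Z(-6, 2) + 17)*(-2) = ((2 + (½)*2) + 17)*(-2) = ((2 + 1) + 17)*(-2) = (3 + 17)*(-2) = 20*(-2) = -40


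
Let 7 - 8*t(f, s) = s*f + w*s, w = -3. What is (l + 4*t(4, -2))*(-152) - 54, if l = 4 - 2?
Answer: -1042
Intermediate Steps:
t(f, s) = 7/8 + 3*s/8 - f*s/8 (t(f, s) = 7/8 - (s*f - 3*s)/8 = 7/8 - (f*s - 3*s)/8 = 7/8 - (-3*s + f*s)/8 = 7/8 + (3*s/8 - f*s/8) = 7/8 + 3*s/8 - f*s/8)
l = 2
(l + 4*t(4, -2))*(-152) - 54 = (2 + 4*(7/8 + (3/8)*(-2) - ⅛*4*(-2)))*(-152) - 54 = (2 + 4*(7/8 - ¾ + 1))*(-152) - 54 = (2 + 4*(9/8))*(-152) - 54 = (2 + 9/2)*(-152) - 54 = (13/2)*(-152) - 54 = -988 - 54 = -1042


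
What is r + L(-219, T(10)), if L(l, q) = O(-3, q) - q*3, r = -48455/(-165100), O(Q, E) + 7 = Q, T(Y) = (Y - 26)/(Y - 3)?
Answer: -658603/231140 ≈ -2.8494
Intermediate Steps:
T(Y) = (-26 + Y)/(-3 + Y)
O(Q, E) = -7 + Q
r = 9691/33020 (r = -48455*(-1/165100) = 9691/33020 ≈ 0.29349)
L(l, q) = -10 - 3*q (L(l, q) = (-7 - 3) - q*3 = -10 - 3*q)
r + L(-219, T(10)) = 9691/33020 + (-10 - 3*(-26 + 10)/(-3 + 10)) = 9691/33020 + (-10 - 3*(-16)/7) = 9691/33020 + (-10 - 3*(-16/7)) = 9691/33020 + (-10 + 48/7) = 9691/33020 - 22/7 = -658603/231140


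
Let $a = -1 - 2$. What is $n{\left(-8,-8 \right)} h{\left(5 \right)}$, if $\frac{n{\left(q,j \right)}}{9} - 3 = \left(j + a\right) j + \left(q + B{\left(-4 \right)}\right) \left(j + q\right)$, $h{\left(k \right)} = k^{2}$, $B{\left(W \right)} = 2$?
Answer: $42075$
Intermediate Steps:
$a = -3$
$n{\left(q,j \right)} = 27 + 9 j \left(-3 + j\right) + 9 \left(2 + q\right) \left(j + q\right)$ ($n{\left(q,j \right)} = 27 + 9 \left(\left(j - 3\right) j + \left(q + 2\right) \left(j + q\right)\right) = 27 + 9 \left(\left(-3 + j\right) j + \left(2 + q\right) \left(j + q\right)\right) = 27 + 9 \left(j \left(-3 + j\right) + \left(2 + q\right) \left(j + q\right)\right) = 27 + \left(9 j \left(-3 + j\right) + 9 \left(2 + q\right) \left(j + q\right)\right) = 27 + 9 j \left(-3 + j\right) + 9 \left(2 + q\right) \left(j + q\right)$)
$n{\left(-8,-8 \right)} h{\left(5 \right)} = \left(27 - -72 + 9 \left(-8\right)^{2} + 9 \left(-8\right)^{2} + 18 \left(-8\right) + 9 \left(-8\right) \left(-8\right)\right) 5^{2} = \left(27 + 72 + 9 \cdot 64 + 9 \cdot 64 - 144 + 576\right) 25 = \left(27 + 72 + 576 + 576 - 144 + 576\right) 25 = 1683 \cdot 25 = 42075$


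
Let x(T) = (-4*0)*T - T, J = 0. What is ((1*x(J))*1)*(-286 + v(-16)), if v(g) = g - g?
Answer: 0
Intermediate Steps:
x(T) = -T (x(T) = 0*T - T = 0 - T = -T)
v(g) = 0
((1*x(J))*1)*(-286 + v(-16)) = ((1*(-1*0))*1)*(-286 + 0) = ((1*0)*1)*(-286) = (0*1)*(-286) = 0*(-286) = 0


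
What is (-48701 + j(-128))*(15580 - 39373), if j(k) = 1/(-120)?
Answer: 46349723651/40 ≈ 1.1587e+9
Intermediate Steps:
j(k) = -1/120
(-48701 + j(-128))*(15580 - 39373) = (-48701 - 1/120)*(15580 - 39373) = -5844121/120*(-23793) = 46349723651/40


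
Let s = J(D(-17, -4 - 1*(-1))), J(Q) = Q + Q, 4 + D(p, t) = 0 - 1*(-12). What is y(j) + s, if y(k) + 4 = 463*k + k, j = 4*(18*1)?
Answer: 33420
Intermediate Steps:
D(p, t) = 8 (D(p, t) = -4 + (0 - 1*(-12)) = -4 + (0 + 12) = -4 + 12 = 8)
J(Q) = 2*Q
j = 72 (j = 4*18 = 72)
y(k) = -4 + 464*k (y(k) = -4 + (463*k + k) = -4 + 464*k)
s = 16 (s = 2*8 = 16)
y(j) + s = (-4 + 464*72) + 16 = (-4 + 33408) + 16 = 33404 + 16 = 33420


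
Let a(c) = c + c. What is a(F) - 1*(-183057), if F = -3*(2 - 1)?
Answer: 183051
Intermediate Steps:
F = -3 (F = -3*1 = -3)
a(c) = 2*c
a(F) - 1*(-183057) = 2*(-3) - 1*(-183057) = -6 + 183057 = 183051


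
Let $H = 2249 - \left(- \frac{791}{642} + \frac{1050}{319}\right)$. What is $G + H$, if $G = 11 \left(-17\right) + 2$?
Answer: $\frac{422281301}{204798} \approx 2061.9$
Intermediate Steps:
$G = -185$ ($G = -187 + 2 = -185$)
$H = \frac{460168931}{204798}$ ($H = 2249 - \frac{421771}{204798} = \frac{460168931}{204798} \approx 2246.9$)
$G + H = -185 + \frac{460168931}{204798} = \frac{422281301}{204798}$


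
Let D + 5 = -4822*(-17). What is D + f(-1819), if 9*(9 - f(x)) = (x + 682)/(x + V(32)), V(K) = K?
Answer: 439483679/5361 ≈ 81978.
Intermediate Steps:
D = 81969 (D = -5 - 4822*(-17) = -5 + 81974 = 81969)
f(x) = 9 - (682 + x)/(9*(32 + x)) (f(x) = 9 - (x + 682)/(9*(x + 32)) = 9 - (682 + x)/(9*(32 + x)))
D + f(-1819) = 81969 + 10*(191 + 8*(-1819))/(9*(32 - 1819)) = 81969 + (10/9)*(191 - 14552)/(-1787) = 81969 + (10/9)*(-1/1787)*(-14361) = 81969 + 47870/5361 = 439483679/5361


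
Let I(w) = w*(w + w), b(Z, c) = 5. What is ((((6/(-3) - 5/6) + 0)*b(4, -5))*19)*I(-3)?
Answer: -4845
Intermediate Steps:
I(w) = 2*w**2 (I(w) = w*(2*w) = 2*w**2)
((((6/(-3) - 5/6) + 0)*b(4, -5))*19)*I(-3) = ((((6/(-3) - 5/6) + 0)*5)*19)*(2*(-3)**2) = ((((6*(-1/3) - 5*1/6) + 0)*5)*19)*(2*9) = ((((-2 - 5/6) + 0)*5)*19)*18 = (((-17/6 + 0)*5)*19)*18 = (-17/6*5*19)*18 = -85/6*19*18 = -1615/6*18 = -4845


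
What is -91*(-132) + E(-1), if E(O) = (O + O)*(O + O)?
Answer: 12016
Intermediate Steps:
E(O) = 4*O**2 (E(O) = (2*O)*(2*O) = 4*O**2)
-91*(-132) + E(-1) = -91*(-132) + 4*(-1)**2 = 12012 + 4*1 = 12012 + 4 = 12016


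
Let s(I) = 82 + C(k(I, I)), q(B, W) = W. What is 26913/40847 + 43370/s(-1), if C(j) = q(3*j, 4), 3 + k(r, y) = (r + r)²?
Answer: 886924454/1756421 ≈ 504.96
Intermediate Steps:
k(r, y) = -3 + 4*r² (k(r, y) = -3 + (r + r)² = -3 + (2*r)² = -3 + 4*r²)
C(j) = 4
s(I) = 86 (s(I) = 82 + 4 = 86)
26913/40847 + 43370/s(-1) = 26913/40847 + 43370/86 = 26913*(1/40847) + 43370*(1/86) = 26913/40847 + 21685/43 = 886924454/1756421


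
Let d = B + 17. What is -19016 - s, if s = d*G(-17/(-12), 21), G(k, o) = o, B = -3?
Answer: -19310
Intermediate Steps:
d = 14 (d = -3 + 17 = 14)
s = 294 (s = 14*21 = 294)
-19016 - s = -19016 - 1*294 = -19016 - 294 = -19310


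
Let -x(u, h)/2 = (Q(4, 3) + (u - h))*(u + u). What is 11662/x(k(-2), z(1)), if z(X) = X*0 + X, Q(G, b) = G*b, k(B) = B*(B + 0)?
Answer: -5831/120 ≈ -48.592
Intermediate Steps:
k(B) = B² (k(B) = B*B = B²)
z(X) = X (z(X) = 0 + X = X)
x(u, h) = -4*u*(12 + u - h) (x(u, h) = -2*(4*3 + (u - h))*(u + u) = -2*(12 + (u - h))*2*u = -2*(12 + u - h)*2*u = -4*u*(12 + u - h))
11662/x(k(-2), z(1)) = 11662/((4*(-2)²*(-12 + 1 - 1*(-2)²))) = 11662/((4*4*(-12 + 1 - 1*4))) = 11662/((4*4*(-12 + 1 - 4))) = 11662/((4*4*(-15))) = 11662/(-240) = 11662*(-1/240) = -5831/120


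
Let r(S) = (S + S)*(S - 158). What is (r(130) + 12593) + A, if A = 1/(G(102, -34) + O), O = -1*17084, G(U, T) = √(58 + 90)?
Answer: 387666903280/72965727 - √37/145931454 ≈ 5313.0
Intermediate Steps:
r(S) = 2*S*(-158 + S) (r(S) = (2*S)*(-158 + S) = 2*S*(-158 + S))
G(U, T) = 2*√37 (G(U, T) = √148 = 2*√37)
O = -17084
A = 1/(-17084 + 2*√37) (A = 1/(2*√37 - 17084) = 1/(-17084 + 2*√37) ≈ -5.8576e-5)
(r(130) + 12593) + A = (2*130*(-158 + 130) + 12593) + (-4271/72965727 - √37/145931454) = (2*130*(-28) + 12593) + (-4271/72965727 - √37/145931454) = (-7280 + 12593) + (-4271/72965727 - √37/145931454) = 5313 + (-4271/72965727 - √37/145931454) = 387666903280/72965727 - √37/145931454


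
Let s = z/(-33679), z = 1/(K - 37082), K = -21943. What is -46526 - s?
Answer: -92489173814851/1987902975 ≈ -46526.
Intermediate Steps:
z = -1/59025 (z = 1/(-21943 - 37082) = 1/(-59025) = -1/59025 ≈ -1.6942e-5)
s = 1/1987902975 (s = -1/59025/(-33679) = -1/59025*(-1/33679) = 1/1987902975 ≈ 5.0304e-10)
-46526 - s = -46526 - 1*1/1987902975 = -46526 - 1/1987902975 = -92489173814851/1987902975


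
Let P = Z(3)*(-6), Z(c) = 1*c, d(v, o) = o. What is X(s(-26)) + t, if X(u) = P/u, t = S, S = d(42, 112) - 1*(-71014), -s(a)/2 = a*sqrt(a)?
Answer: 71126 + 9*I*sqrt(26)/676 ≈ 71126.0 + 0.067886*I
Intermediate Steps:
Z(c) = c
s(a) = -2*a**(3/2) (s(a) = -2*a*sqrt(a) = -2*a**(3/2))
P = -18 (P = 3*(-6) = -18)
S = 71126 (S = 112 - 1*(-71014) = 112 + 71014 = 71126)
t = 71126
X(u) = -18/u
X(s(-26)) + t = -18*(-I*sqrt(26)/1352) + 71126 = -(-9)*I*sqrt(26)/676 + 71126 = 9*I*sqrt(26)/676 + 71126 = 71126 + 9*I*sqrt(26)/676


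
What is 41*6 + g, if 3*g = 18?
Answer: 252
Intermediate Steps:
g = 6 (g = (⅓)*18 = 6)
41*6 + g = 41*6 + 6 = 246 + 6 = 252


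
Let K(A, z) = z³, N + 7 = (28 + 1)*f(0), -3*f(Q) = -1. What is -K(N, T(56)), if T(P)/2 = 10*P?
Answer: -1404928000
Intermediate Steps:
f(Q) = ⅓ (f(Q) = -⅓*(-1) = ⅓)
T(P) = 20*P (T(P) = 2*(10*P) = 20*P)
N = 8/3 (N = -7 + (28 + 1)*(⅓) = -7 + 29*(⅓) = -7 + 29/3 = 8/3 ≈ 2.6667)
-K(N, T(56)) = -(20*56)³ = -1*1120³ = -1*1404928000 = -1404928000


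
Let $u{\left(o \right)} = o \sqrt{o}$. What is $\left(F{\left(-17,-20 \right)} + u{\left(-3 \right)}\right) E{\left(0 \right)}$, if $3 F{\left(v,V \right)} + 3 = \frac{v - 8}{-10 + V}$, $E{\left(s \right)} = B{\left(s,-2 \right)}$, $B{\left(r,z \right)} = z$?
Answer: $\frac{13}{9} + 6 i \sqrt{3} \approx 1.4444 + 10.392 i$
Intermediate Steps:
$E{\left(s \right)} = -2$
$u{\left(o \right)} = o^{\frac{3}{2}}$
$F{\left(v,V \right)} = -1 + \frac{-8 + v}{3 \left(-10 + V\right)}$ ($F{\left(v,V \right)} = -1 + \frac{\left(v - 8\right) \frac{1}{-10 + V}}{3} = -1 + \frac{\left(-8 + v\right) \frac{1}{-10 + V}}{3} = -1 + \frac{\frac{1}{-10 + V} \left(-8 + v\right)}{3} = -1 + \frac{-8 + v}{3 \left(-10 + V\right)}$)
$\left(F{\left(-17,-20 \right)} + u{\left(-3 \right)}\right) E{\left(0 \right)} = \left(\frac{22 - 17 - -60}{3 \left(-10 - 20\right)} + \left(-3\right)^{\frac{3}{2}}\right) \left(-2\right) = \left(\frac{22 - 17 + 60}{3 \left(-30\right)} - 3 i \sqrt{3}\right) \left(-2\right) = \left(\frac{1}{3} \left(- \frac{1}{30}\right) 65 - 3 i \sqrt{3}\right) \left(-2\right) = \left(- \frac{13}{18} - 3 i \sqrt{3}\right) \left(-2\right) = \frac{13}{9} + 6 i \sqrt{3}$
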